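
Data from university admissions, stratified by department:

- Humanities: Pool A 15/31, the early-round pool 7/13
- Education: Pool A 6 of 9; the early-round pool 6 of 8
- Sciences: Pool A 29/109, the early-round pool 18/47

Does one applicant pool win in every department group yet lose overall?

Humanities: Pool A 15/31 = 48.4%, the early-round pool 7/13 = 53.8% → the early-round pool
Education: Pool A 6/9 = 66.7%, the early-round pool 6/8 = 75.0% → the early-round pool
Sciences: Pool A 29/109 = 26.6%, the early-round pool 18/47 = 38.3% → the early-round pool
Overall: Pool A 50/149 = 33.6%, the early-round pool 31/68 = 45.6% → the early-round pool
The early-round pool wins overall and in every department group — no reversal.

No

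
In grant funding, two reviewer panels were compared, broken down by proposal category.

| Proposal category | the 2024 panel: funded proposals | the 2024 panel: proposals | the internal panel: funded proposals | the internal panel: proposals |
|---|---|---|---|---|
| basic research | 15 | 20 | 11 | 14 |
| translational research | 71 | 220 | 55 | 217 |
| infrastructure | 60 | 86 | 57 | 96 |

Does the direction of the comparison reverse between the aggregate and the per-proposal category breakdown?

No

Basic research: the 2024 panel 15/20 = 75.0%, the internal panel 11/14 = 78.6% → the internal panel
Translational research: the 2024 panel 71/220 = 32.3%, the internal panel 55/217 = 25.3% → the 2024 panel
Infrastructure: the 2024 panel 60/86 = 69.8%, the internal panel 57/96 = 59.4% → the 2024 panel
Overall: the 2024 panel 146/326 = 44.8%, the internal panel 123/327 = 37.6% → the 2024 panel
Neither sweeps: the 2024 panel wins 2 of 3 groups, the internal panel wins 1. The 2024 panel wins overall but not every group — no Simpson reversal.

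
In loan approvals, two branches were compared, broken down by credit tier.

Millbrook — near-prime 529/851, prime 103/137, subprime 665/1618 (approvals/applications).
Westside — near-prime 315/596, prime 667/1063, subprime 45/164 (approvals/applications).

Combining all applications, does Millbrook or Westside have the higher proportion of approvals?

Westside

Near-prime: Millbrook 529/851 = 62.2%, Westside 315/596 = 52.9% → Millbrook
Prime: Millbrook 103/137 = 75.2%, Westside 667/1063 = 62.7% → Millbrook
Subprime: Millbrook 665/1618 = 41.1%, Westside 45/164 = 27.4% → Millbrook
Overall: Millbrook 1297/2606 = 49.8%, Westside 1027/1823 = 56.3% → Westside
(Millbrook wins every credit group but Westside wins overall — Millbrook's applications skew toward the low-rate subprime group.)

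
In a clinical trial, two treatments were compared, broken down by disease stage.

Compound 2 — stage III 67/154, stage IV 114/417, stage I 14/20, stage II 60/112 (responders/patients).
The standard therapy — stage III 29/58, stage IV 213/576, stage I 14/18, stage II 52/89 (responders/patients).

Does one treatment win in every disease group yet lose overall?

Stage III: Compound 2 67/154 = 43.5%, the standard therapy 29/58 = 50.0% → the standard therapy
Stage IV: Compound 2 114/417 = 27.3%, the standard therapy 213/576 = 37.0% → the standard therapy
Stage I: Compound 2 14/20 = 70.0%, the standard therapy 14/18 = 77.8% → the standard therapy
Stage II: Compound 2 60/112 = 53.6%, the standard therapy 52/89 = 58.4% → the standard therapy
Overall: Compound 2 255/703 = 36.3%, the standard therapy 308/741 = 41.6% → the standard therapy
The standard therapy wins overall and in every disease group — no reversal.

No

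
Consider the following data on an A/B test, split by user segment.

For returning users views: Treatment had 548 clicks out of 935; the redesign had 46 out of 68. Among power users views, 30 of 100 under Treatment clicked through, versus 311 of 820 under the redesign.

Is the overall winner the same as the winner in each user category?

Returning users: Treatment 548/935 = 58.6%, the redesign 46/68 = 67.6% → the redesign
Power users: Treatment 30/100 = 30.0%, the redesign 311/820 = 37.9% → the redesign
Overall: Treatment 578/1035 = 55.8%, the redesign 357/888 = 40.2% → Treatment
The redesign wins each user group but Treatment wins overall — the comparison reverses. The redesign's views skew toward power users, which has a lower base rate.

No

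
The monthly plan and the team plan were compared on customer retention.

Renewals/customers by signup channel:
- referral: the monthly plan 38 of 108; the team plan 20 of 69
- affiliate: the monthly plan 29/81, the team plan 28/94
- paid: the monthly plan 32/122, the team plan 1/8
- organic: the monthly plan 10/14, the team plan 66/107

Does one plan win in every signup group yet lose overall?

Yes

Referral: the monthly plan 38/108 = 35.2%, the team plan 20/69 = 29.0% → the monthly plan
Affiliate: the monthly plan 29/81 = 35.8%, the team plan 28/94 = 29.8% → the monthly plan
Paid: the monthly plan 32/122 = 26.2%, the team plan 1/8 = 12.5% → the monthly plan
Organic: the monthly plan 10/14 = 71.4%, the team plan 66/107 = 61.7% → the monthly plan
Overall: the monthly plan 109/325 = 33.5%, the team plan 115/278 = 41.4% → the team plan
The monthly plan wins each signup group but the team plan wins overall — the comparison reverses. The monthly plan's customers skew toward paid, which has a lower base rate.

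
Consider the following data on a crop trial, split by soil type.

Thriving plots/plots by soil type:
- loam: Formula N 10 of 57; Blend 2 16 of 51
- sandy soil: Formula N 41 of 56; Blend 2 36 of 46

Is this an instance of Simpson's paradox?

No

Loam: Formula N 10/57 = 17.5%, Blend 2 16/51 = 31.4% → Blend 2
Sandy soil: Formula N 41/56 = 73.2%, Blend 2 36/46 = 78.3% → Blend 2
Overall: Formula N 51/113 = 45.1%, Blend 2 52/97 = 53.6% → Blend 2
Blend 2 wins overall and in every soil group — no reversal.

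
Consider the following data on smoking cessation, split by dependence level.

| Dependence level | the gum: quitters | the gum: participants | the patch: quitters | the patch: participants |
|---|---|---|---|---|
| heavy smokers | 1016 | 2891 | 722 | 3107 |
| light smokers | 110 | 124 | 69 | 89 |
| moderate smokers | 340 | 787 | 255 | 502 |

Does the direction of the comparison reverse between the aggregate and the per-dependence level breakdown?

No

Heavy smokers: the gum 1016/2891 = 35.1%, the patch 722/3107 = 23.2% → the gum
Light smokers: the gum 110/124 = 88.7%, the patch 69/89 = 77.5% → the gum
Moderate smokers: the gum 340/787 = 43.2%, the patch 255/502 = 50.8% → the patch
Overall: the gum 1466/3802 = 38.6%, the patch 1046/3698 = 28.3% → the gum
Neither sweeps: the gum wins 2 of 3 groups, the patch wins 1. The gum wins overall but not every group — no Simpson reversal.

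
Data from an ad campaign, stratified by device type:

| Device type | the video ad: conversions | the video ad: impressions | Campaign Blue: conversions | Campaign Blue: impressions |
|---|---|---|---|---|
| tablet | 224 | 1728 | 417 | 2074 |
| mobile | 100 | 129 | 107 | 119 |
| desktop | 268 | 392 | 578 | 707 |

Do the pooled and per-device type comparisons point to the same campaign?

Tablet: the video ad 224/1728 = 13.0%, Campaign Blue 417/2074 = 20.1% → Campaign Blue
Mobile: the video ad 100/129 = 77.5%, Campaign Blue 107/119 = 89.9% → Campaign Blue
Desktop: the video ad 268/392 = 68.4%, Campaign Blue 578/707 = 81.8% → Campaign Blue
Overall: the video ad 592/2249 = 26.3%, Campaign Blue 1102/2900 = 38.0% → Campaign Blue
Campaign Blue wins overall and in every device group — no reversal.

Yes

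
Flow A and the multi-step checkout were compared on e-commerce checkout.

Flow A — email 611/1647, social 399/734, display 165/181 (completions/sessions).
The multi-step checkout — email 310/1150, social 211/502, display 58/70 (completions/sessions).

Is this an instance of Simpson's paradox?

Email: Flow A 611/1647 = 37.1%, the multi-step checkout 310/1150 = 27.0% → Flow A
Social: Flow A 399/734 = 54.4%, the multi-step checkout 211/502 = 42.0% → Flow A
Display: Flow A 165/181 = 91.2%, the multi-step checkout 58/70 = 82.9% → Flow A
Overall: Flow A 1175/2562 = 45.9%, the multi-step checkout 579/1722 = 33.6% → Flow A
Flow A wins overall and in every traffic group — no reversal.

No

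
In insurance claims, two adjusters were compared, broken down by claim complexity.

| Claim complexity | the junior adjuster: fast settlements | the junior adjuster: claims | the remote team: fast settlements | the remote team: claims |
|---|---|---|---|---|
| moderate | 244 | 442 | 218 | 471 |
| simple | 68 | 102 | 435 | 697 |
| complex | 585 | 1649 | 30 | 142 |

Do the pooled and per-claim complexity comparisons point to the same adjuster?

No

Moderate: the junior adjuster 244/442 = 55.2%, the remote team 218/471 = 46.3% → the junior adjuster
Simple: the junior adjuster 68/102 = 66.7%, the remote team 435/697 = 62.4% → the junior adjuster
Complex: the junior adjuster 585/1649 = 35.5%, the remote team 30/142 = 21.1% → the junior adjuster
Overall: the junior adjuster 897/2193 = 40.9%, the remote team 683/1310 = 52.1% → the remote team
The junior adjuster wins each claim group but the remote team wins overall — the comparison reverses. The junior adjuster's claims skew toward complex, which has a lower base rate.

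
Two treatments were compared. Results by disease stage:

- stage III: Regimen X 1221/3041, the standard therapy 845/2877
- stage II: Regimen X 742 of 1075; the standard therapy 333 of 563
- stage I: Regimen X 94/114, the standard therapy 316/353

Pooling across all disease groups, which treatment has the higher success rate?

Stage III: Regimen X 1221/3041 = 40.2%, the standard therapy 845/2877 = 29.4% → Regimen X
Stage II: Regimen X 742/1075 = 69.0%, the standard therapy 333/563 = 59.1% → Regimen X
Stage I: Regimen X 94/114 = 82.5%, the standard therapy 316/353 = 89.5% → the standard therapy
Overall: Regimen X 2057/4230 = 48.6%, the standard therapy 1494/3793 = 39.4% → Regimen X
(Neither sweeps every disease group, but Regimen X has the higher pooled rate.)

Regimen X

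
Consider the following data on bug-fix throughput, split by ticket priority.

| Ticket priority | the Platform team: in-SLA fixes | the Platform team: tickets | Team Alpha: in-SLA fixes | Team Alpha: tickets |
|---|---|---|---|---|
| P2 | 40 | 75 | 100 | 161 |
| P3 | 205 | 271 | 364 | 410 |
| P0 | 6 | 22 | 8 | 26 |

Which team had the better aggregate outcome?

P2: the Platform team 40/75 = 53.3%, Team Alpha 100/161 = 62.1% → Team Alpha
P3: the Platform team 205/271 = 75.6%, Team Alpha 364/410 = 88.8% → Team Alpha
P0: the Platform team 6/22 = 27.3%, Team Alpha 8/26 = 30.8% → Team Alpha
Overall: the Platform team 251/368 = 68.2%, Team Alpha 472/597 = 79.1% → Team Alpha

Team Alpha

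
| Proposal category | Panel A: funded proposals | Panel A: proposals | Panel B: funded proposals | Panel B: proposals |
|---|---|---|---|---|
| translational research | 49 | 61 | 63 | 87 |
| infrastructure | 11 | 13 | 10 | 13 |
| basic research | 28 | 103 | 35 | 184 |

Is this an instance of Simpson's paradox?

Translational research: Panel A 49/61 = 80.3%, Panel B 63/87 = 72.4% → Panel A
Infrastructure: Panel A 11/13 = 84.6%, Panel B 10/13 = 76.9% → Panel A
Basic research: Panel A 28/103 = 27.2%, Panel B 35/184 = 19.0% → Panel A
Overall: Panel A 88/177 = 49.7%, Panel B 108/284 = 38.0% → Panel A
Panel A wins overall and in every proposal group — no reversal.

No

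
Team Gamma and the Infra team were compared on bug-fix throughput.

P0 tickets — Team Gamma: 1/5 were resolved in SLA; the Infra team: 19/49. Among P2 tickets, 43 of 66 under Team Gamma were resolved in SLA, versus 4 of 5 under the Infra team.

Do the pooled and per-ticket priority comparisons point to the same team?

No

P0: Team Gamma 1/5 = 20.0%, the Infra team 19/49 = 38.8% → the Infra team
P2: Team Gamma 43/66 = 65.2%, the Infra team 4/5 = 80.0% → the Infra team
Overall: Team Gamma 44/71 = 62.0%, the Infra team 23/54 = 42.6% → Team Gamma
The Infra team wins each ticket group but Team Gamma wins overall — the comparison reverses. The Infra team's tickets skew toward P0, which has a lower base rate.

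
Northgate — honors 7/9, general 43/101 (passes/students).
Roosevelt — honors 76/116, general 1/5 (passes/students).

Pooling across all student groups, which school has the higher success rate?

Roosevelt

Honors: Northgate 7/9 = 77.8%, Roosevelt 76/116 = 65.5% → Northgate
General: Northgate 43/101 = 42.6%, Roosevelt 1/5 = 20.0% → Northgate
Overall: Northgate 50/110 = 45.5%, Roosevelt 77/121 = 63.6% → Roosevelt
(Northgate wins every student group but Roosevelt wins overall — Northgate's students skew toward the low-rate general group.)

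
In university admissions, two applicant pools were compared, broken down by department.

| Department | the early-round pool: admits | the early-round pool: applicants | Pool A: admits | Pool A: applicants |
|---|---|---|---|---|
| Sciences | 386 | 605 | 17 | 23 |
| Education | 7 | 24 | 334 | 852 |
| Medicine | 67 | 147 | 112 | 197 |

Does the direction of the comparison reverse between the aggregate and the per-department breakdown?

Sciences: the early-round pool 386/605 = 63.8%, Pool A 17/23 = 73.9% → Pool A
Education: the early-round pool 7/24 = 29.2%, Pool A 334/852 = 39.2% → Pool A
Medicine: the early-round pool 67/147 = 45.6%, Pool A 112/197 = 56.9% → Pool A
Overall: the early-round pool 460/776 = 59.3%, Pool A 463/1072 = 43.2% → the early-round pool
Pool A wins each department group but the early-round pool wins overall — the comparison reverses. Pool A's applicants skew toward Education, which has a lower base rate.

Yes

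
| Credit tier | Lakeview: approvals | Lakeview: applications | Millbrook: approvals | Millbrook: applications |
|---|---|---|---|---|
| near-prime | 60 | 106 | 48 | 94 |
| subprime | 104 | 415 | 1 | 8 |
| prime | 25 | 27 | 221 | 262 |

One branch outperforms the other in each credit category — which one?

Lakeview

Near-prime: Lakeview 60/106 = 56.6%, Millbrook 48/94 = 51.1% → Lakeview
Subprime: Lakeview 104/415 = 25.1%, Millbrook 1/8 = 12.5% → Lakeview
Prime: Lakeview 25/27 = 92.6%, Millbrook 221/262 = 84.4% → Lakeview
Lakeview has the higher rate in all 3 groups.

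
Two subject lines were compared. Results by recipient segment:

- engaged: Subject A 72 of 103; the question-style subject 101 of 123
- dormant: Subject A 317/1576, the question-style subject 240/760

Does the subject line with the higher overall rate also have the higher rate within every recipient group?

Yes

Engaged: Subject A 72/103 = 69.9%, the question-style subject 101/123 = 82.1% → the question-style subject
Dormant: Subject A 317/1576 = 20.1%, the question-style subject 240/760 = 31.6% → the question-style subject
Overall: Subject A 389/1679 = 23.2%, the question-style subject 341/883 = 38.6% → the question-style subject
The question-style subject wins overall and in every recipient group — no reversal.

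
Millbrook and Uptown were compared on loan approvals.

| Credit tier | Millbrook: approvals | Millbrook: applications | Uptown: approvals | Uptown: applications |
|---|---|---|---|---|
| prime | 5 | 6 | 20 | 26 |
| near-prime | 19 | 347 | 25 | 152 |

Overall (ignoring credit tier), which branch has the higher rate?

Prime: Millbrook 5/6 = 83.3%, Uptown 20/26 = 76.9% → Millbrook
Near-prime: Millbrook 19/347 = 5.5%, Uptown 25/152 = 16.4% → Uptown
Overall: Millbrook 24/353 = 6.8%, Uptown 45/178 = 25.3% → Uptown
(Neither sweeps every credit group, but Uptown has the higher pooled rate.)

Uptown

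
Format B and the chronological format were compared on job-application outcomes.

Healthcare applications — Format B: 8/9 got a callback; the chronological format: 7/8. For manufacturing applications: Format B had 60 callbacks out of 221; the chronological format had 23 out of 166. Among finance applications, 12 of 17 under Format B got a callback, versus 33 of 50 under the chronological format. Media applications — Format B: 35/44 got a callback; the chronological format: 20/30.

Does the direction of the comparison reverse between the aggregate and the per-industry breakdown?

Healthcare: Format B 8/9 = 88.9%, the chronological format 7/8 = 87.5% → Format B
Manufacturing: Format B 60/221 = 27.1%, the chronological format 23/166 = 13.9% → Format B
Finance: Format B 12/17 = 70.6%, the chronological format 33/50 = 66.0% → Format B
Media: Format B 35/44 = 79.5%, the chronological format 20/30 = 66.7% → Format B
Overall: Format B 115/291 = 39.5%, the chronological format 83/254 = 32.7% → Format B
Format B wins overall and in every industry group — no reversal.

No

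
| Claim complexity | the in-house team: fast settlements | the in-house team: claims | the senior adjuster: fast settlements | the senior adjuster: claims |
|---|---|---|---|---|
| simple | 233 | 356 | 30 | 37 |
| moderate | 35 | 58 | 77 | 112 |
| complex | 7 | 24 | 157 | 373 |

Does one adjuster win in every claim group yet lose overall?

Yes

Simple: the in-house team 233/356 = 65.4%, the senior adjuster 30/37 = 81.1% → the senior adjuster
Moderate: the in-house team 35/58 = 60.3%, the senior adjuster 77/112 = 68.8% → the senior adjuster
Complex: the in-house team 7/24 = 29.2%, the senior adjuster 157/373 = 42.1% → the senior adjuster
Overall: the in-house team 275/438 = 62.8%, the senior adjuster 264/522 = 50.6% → the in-house team
The senior adjuster wins each claim group but the in-house team wins overall — the comparison reverses. The senior adjuster's claims skew toward complex, which has a lower base rate.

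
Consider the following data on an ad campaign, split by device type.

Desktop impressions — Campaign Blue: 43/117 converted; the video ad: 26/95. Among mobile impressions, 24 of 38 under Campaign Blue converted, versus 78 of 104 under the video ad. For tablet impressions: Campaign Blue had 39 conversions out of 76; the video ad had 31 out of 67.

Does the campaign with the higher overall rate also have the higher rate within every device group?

No

Desktop: Campaign Blue 43/117 = 36.8%, the video ad 26/95 = 27.4% → Campaign Blue
Mobile: Campaign Blue 24/38 = 63.2%, the video ad 78/104 = 75.0% → the video ad
Tablet: Campaign Blue 39/76 = 51.3%, the video ad 31/67 = 46.3% → Campaign Blue
Overall: Campaign Blue 106/231 = 45.9%, the video ad 135/266 = 50.8% → the video ad
Neither sweeps: Campaign Blue wins 2 of 3 groups, the video ad wins 1. The video ad wins overall but not every group — no Simpson reversal.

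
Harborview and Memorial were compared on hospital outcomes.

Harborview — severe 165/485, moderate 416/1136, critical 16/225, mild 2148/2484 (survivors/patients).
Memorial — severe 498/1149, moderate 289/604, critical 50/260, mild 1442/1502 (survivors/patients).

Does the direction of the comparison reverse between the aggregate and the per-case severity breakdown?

Severe: Harborview 165/485 = 34.0%, Memorial 498/1149 = 43.3% → Memorial
Moderate: Harborview 416/1136 = 36.6%, Memorial 289/604 = 47.8% → Memorial
Critical: Harborview 16/225 = 7.1%, Memorial 50/260 = 19.2% → Memorial
Mild: Harborview 2148/2484 = 86.5%, Memorial 1442/1502 = 96.0% → Memorial
Overall: Harborview 2745/4330 = 63.4%, Memorial 2279/3515 = 64.8% → Memorial
Memorial wins overall and in every case group — no reversal.

No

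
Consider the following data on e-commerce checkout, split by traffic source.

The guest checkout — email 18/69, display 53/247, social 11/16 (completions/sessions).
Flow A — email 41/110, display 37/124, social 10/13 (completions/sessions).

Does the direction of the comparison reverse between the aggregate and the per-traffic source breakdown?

No

Email: the guest checkout 18/69 = 26.1%, Flow A 41/110 = 37.3% → Flow A
Display: the guest checkout 53/247 = 21.5%, Flow A 37/124 = 29.8% → Flow A
Social: the guest checkout 11/16 = 68.8%, Flow A 10/13 = 76.9% → Flow A
Overall: the guest checkout 82/332 = 24.7%, Flow A 88/247 = 35.6% → Flow A
Flow A wins overall and in every traffic group — no reversal.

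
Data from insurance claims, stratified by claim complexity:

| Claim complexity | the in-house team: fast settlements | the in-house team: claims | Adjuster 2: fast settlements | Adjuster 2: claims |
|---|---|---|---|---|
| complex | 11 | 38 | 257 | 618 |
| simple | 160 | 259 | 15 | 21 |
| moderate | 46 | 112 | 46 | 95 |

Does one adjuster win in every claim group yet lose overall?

Complex: the in-house team 11/38 = 28.9%, Adjuster 2 257/618 = 41.6% → Adjuster 2
Simple: the in-house team 160/259 = 61.8%, Adjuster 2 15/21 = 71.4% → Adjuster 2
Moderate: the in-house team 46/112 = 41.1%, Adjuster 2 46/95 = 48.4% → Adjuster 2
Overall: the in-house team 217/409 = 53.1%, Adjuster 2 318/734 = 43.3% → the in-house team
Adjuster 2 wins each claim group but the in-house team wins overall — the comparison reverses. Adjuster 2's claims skew toward complex, which has a lower base rate.

Yes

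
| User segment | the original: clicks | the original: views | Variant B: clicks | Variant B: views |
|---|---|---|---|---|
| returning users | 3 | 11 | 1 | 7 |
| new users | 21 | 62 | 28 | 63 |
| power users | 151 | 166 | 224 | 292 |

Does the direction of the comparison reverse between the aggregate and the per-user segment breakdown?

No

Returning users: the original 3/11 = 27.3%, Variant B 1/7 = 14.3% → the original
New users: the original 21/62 = 33.9%, Variant B 28/63 = 44.4% → Variant B
Power users: the original 151/166 = 91.0%, Variant B 224/292 = 76.7% → the original
Overall: the original 175/239 = 73.2%, Variant B 253/362 = 69.9% → the original
Neither sweeps: the original wins 2 of 3 groups, Variant B wins 1. The original wins overall but not every group — no Simpson reversal.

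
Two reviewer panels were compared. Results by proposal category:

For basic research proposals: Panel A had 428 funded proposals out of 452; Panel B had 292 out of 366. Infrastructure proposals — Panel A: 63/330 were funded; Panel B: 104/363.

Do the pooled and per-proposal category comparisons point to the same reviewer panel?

No

Basic research: Panel A 428/452 = 94.7%, Panel B 292/366 = 79.8% → Panel A
Infrastructure: Panel A 63/330 = 19.1%, Panel B 104/363 = 28.7% → Panel B
Overall: Panel A 491/782 = 62.8%, Panel B 396/729 = 54.3% → Panel A
Neither sweeps: Panel A wins 1 of 2 groups, Panel B wins 1. Panel A wins overall but not every group — no Simpson reversal.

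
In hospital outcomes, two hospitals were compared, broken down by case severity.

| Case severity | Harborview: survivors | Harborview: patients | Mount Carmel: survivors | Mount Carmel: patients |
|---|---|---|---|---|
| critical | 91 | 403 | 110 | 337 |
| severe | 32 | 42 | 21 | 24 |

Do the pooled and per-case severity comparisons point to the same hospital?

Yes

Critical: Harborview 91/403 = 22.6%, Mount Carmel 110/337 = 32.6% → Mount Carmel
Severe: Harborview 32/42 = 76.2%, Mount Carmel 21/24 = 87.5% → Mount Carmel
Overall: Harborview 123/445 = 27.6%, Mount Carmel 131/361 = 36.3% → Mount Carmel
Mount Carmel wins overall and in every case group — no reversal.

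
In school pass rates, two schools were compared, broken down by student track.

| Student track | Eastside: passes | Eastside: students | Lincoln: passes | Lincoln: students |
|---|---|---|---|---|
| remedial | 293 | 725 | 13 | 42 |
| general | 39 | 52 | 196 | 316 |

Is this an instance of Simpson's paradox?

Remedial: Eastside 293/725 = 40.4%, Lincoln 13/42 = 31.0% → Eastside
General: Eastside 39/52 = 75.0%, Lincoln 196/316 = 62.0% → Eastside
Overall: Eastside 332/777 = 42.7%, Lincoln 209/358 = 58.4% → Lincoln
Eastside wins each student group but Lincoln wins overall — the comparison reverses. Eastside's students skew toward remedial, which has a lower base rate.

Yes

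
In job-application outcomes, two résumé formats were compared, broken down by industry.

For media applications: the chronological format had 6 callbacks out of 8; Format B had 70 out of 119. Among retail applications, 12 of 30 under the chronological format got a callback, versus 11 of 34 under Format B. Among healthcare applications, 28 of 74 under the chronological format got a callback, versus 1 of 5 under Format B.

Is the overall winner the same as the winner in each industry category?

Media: the chronological format 6/8 = 75.0%, Format B 70/119 = 58.8% → the chronological format
Retail: the chronological format 12/30 = 40.0%, Format B 11/34 = 32.4% → the chronological format
Healthcare: the chronological format 28/74 = 37.8%, Format B 1/5 = 20.0% → the chronological format
Overall: the chronological format 46/112 = 41.1%, Format B 82/158 = 51.9% → Format B
The chronological format wins each industry group but Format B wins overall — the comparison reverses. The chronological format's applications skew toward healthcare, which has a lower base rate.

No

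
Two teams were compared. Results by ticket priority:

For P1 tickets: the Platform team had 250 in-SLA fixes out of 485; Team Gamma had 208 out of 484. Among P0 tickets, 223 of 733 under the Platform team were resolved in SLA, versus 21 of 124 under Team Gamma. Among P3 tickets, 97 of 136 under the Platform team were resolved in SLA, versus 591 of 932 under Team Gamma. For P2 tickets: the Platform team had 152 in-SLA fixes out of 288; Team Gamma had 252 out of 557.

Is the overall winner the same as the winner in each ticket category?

No

P1: the Platform team 250/485 = 51.5%, Team Gamma 208/484 = 43.0% → the Platform team
P0: the Platform team 223/733 = 30.4%, Team Gamma 21/124 = 16.9% → the Platform team
P3: the Platform team 97/136 = 71.3%, Team Gamma 591/932 = 63.4% → the Platform team
P2: the Platform team 152/288 = 52.8%, Team Gamma 252/557 = 45.2% → the Platform team
Overall: the Platform team 722/1642 = 44.0%, Team Gamma 1072/2097 = 51.1% → Team Gamma
The Platform team wins each ticket group but Team Gamma wins overall — the comparison reverses. The Platform team's tickets skew toward P0, which has a lower base rate.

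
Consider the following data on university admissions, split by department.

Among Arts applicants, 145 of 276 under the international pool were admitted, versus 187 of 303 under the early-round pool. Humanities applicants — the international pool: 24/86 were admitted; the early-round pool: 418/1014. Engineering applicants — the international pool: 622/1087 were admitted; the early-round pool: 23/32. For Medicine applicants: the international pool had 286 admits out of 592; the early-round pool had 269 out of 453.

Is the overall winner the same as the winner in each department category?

No

Arts: the international pool 145/276 = 52.5%, the early-round pool 187/303 = 61.7% → the early-round pool
Humanities: the international pool 24/86 = 27.9%, the early-round pool 418/1014 = 41.2% → the early-round pool
Engineering: the international pool 622/1087 = 57.2%, the early-round pool 23/32 = 71.9% → the early-round pool
Medicine: the international pool 286/592 = 48.3%, the early-round pool 269/453 = 59.4% → the early-round pool
Overall: the international pool 1077/2041 = 52.8%, the early-round pool 897/1802 = 49.8% → the international pool
The early-round pool wins each department group but the international pool wins overall — the comparison reverses. The early-round pool's applicants skew toward Humanities, which has a lower base rate.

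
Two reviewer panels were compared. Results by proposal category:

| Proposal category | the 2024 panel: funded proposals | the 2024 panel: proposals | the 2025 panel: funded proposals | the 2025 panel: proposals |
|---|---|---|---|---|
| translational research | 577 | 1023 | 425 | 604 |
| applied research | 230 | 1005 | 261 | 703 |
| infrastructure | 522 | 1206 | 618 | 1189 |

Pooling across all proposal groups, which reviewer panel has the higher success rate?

Translational research: the 2024 panel 577/1023 = 56.4%, the 2025 panel 425/604 = 70.4% → the 2025 panel
Applied research: the 2024 panel 230/1005 = 22.9%, the 2025 panel 261/703 = 37.1% → the 2025 panel
Infrastructure: the 2024 panel 522/1206 = 43.3%, the 2025 panel 618/1189 = 52.0% → the 2025 panel
Overall: the 2024 panel 1329/3234 = 41.1%, the 2025 panel 1304/2496 = 52.2% → the 2025 panel

the 2025 panel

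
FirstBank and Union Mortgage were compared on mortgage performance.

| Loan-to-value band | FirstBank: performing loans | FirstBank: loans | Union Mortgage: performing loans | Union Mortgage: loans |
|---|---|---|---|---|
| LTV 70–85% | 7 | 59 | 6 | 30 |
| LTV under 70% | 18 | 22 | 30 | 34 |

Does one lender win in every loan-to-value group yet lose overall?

No

LTV 70–85%: FirstBank 7/59 = 11.9%, Union Mortgage 6/30 = 20.0% → Union Mortgage
LTV under 70%: FirstBank 18/22 = 81.8%, Union Mortgage 30/34 = 88.2% → Union Mortgage
Overall: FirstBank 25/81 = 30.9%, Union Mortgage 36/64 = 56.2% → Union Mortgage
Union Mortgage wins overall and in every loan-to-value group — no reversal.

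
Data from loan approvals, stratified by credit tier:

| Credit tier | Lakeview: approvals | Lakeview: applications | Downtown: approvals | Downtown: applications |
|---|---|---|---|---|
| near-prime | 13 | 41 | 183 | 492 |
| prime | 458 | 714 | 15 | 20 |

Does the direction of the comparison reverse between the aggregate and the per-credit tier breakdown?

Near-prime: Lakeview 13/41 = 31.7%, Downtown 183/492 = 37.2% → Downtown
Prime: Lakeview 458/714 = 64.1%, Downtown 15/20 = 75.0% → Downtown
Overall: Lakeview 471/755 = 62.4%, Downtown 198/512 = 38.7% → Lakeview
Downtown wins each credit group but Lakeview wins overall — the comparison reverses. Downtown's applications skew toward near-prime, which has a lower base rate.

Yes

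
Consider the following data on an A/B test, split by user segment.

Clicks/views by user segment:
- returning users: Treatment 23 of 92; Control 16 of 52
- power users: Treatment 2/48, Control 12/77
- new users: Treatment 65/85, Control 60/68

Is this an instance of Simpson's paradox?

No

Returning users: Treatment 23/92 = 25.0%, Control 16/52 = 30.8% → Control
Power users: Treatment 2/48 = 4.2%, Control 12/77 = 15.6% → Control
New users: Treatment 65/85 = 76.5%, Control 60/68 = 88.2% → Control
Overall: Treatment 90/225 = 40.0%, Control 88/197 = 44.7% → Control
Control wins overall and in every user group — no reversal.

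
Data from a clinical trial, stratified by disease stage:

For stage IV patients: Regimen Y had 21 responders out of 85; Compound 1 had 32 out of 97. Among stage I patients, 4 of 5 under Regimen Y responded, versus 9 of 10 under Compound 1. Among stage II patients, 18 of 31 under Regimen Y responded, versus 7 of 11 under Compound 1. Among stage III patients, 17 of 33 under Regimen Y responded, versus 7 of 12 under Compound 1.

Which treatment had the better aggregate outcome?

Stage IV: Regimen Y 21/85 = 24.7%, Compound 1 32/97 = 33.0% → Compound 1
Stage I: Regimen Y 4/5 = 80.0%, Compound 1 9/10 = 90.0% → Compound 1
Stage II: Regimen Y 18/31 = 58.1%, Compound 1 7/11 = 63.6% → Compound 1
Stage III: Regimen Y 17/33 = 51.5%, Compound 1 7/12 = 58.3% → Compound 1
Overall: Regimen Y 60/154 = 39.0%, Compound 1 55/130 = 42.3% → Compound 1

Compound 1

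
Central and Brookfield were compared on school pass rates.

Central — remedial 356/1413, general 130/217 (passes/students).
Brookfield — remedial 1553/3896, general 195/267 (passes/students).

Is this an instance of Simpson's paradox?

Remedial: Central 356/1413 = 25.2%, Brookfield 1553/3896 = 39.9% → Brookfield
General: Central 130/217 = 59.9%, Brookfield 195/267 = 73.0% → Brookfield
Overall: Central 486/1630 = 29.8%, Brookfield 1748/4163 = 42.0% → Brookfield
Brookfield wins overall and in every student group — no reversal.

No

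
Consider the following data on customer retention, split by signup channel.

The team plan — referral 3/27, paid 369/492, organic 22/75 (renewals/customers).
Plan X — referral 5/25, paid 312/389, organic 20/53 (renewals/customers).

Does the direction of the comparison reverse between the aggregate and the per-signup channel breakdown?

No

Referral: the team plan 3/27 = 11.1%, Plan X 5/25 = 20.0% → Plan X
Paid: the team plan 369/492 = 75.0%, Plan X 312/389 = 80.2% → Plan X
Organic: the team plan 22/75 = 29.3%, Plan X 20/53 = 37.7% → Plan X
Overall: the team plan 394/594 = 66.3%, Plan X 337/467 = 72.2% → Plan X
Plan X wins overall and in every signup group — no reversal.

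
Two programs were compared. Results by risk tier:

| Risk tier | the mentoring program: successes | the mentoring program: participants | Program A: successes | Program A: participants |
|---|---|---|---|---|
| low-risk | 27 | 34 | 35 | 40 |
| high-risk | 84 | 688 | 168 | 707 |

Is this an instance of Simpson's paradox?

Low-risk: the mentoring program 27/34 = 79.4%, Program A 35/40 = 87.5% → Program A
High-risk: the mentoring program 84/688 = 12.2%, Program A 168/707 = 23.8% → Program A
Overall: the mentoring program 111/722 = 15.4%, Program A 203/747 = 27.2% → Program A
Program A wins overall and in every risk group — no reversal.

No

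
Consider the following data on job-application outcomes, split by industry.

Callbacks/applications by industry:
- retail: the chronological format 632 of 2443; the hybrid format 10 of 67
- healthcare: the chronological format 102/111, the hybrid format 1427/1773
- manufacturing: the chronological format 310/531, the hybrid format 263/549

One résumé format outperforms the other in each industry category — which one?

Retail: the chronological format 632/2443 = 25.9%, the hybrid format 10/67 = 14.9% → the chronological format
Healthcare: the chronological format 102/111 = 91.9%, the hybrid format 1427/1773 = 80.5% → the chronological format
Manufacturing: the chronological format 310/531 = 58.4%, the hybrid format 263/549 = 47.9% → the chronological format
The chronological format has the higher rate in all 3 groups.

the chronological format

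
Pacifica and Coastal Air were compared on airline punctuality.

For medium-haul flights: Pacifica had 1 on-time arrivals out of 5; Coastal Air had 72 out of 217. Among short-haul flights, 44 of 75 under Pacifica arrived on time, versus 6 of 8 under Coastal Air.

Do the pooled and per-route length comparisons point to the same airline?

Medium-haul: Pacifica 1/5 = 20.0%, Coastal Air 72/217 = 33.2% → Coastal Air
Short-haul: Pacifica 44/75 = 58.7%, Coastal Air 6/8 = 75.0% → Coastal Air
Overall: Pacifica 45/80 = 56.2%, Coastal Air 78/225 = 34.7% → Pacifica
Coastal Air wins each route group but Pacifica wins overall — the comparison reverses. Coastal Air's flights skew toward medium-haul, which has a lower base rate.

No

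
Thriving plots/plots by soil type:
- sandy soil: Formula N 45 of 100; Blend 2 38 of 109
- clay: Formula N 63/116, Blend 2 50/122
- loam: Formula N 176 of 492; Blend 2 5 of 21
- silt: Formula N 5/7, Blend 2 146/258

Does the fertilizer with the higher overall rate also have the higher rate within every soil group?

No

Sandy soil: Formula N 45/100 = 45.0%, Blend 2 38/109 = 34.9% → Formula N
Clay: Formula N 63/116 = 54.3%, Blend 2 50/122 = 41.0% → Formula N
Loam: Formula N 176/492 = 35.8%, Blend 2 5/21 = 23.8% → Formula N
Silt: Formula N 5/7 = 71.4%, Blend 2 146/258 = 56.6% → Formula N
Overall: Formula N 289/715 = 40.4%, Blend 2 239/510 = 46.9% → Blend 2
Formula N wins each soil group but Blend 2 wins overall — the comparison reverses. Formula N's plots skew toward loam, which has a lower base rate.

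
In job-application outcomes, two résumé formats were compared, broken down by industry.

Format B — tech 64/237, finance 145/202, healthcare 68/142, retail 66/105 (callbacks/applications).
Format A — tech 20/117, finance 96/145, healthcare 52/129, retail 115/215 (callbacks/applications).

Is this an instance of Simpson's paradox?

Tech: Format B 64/237 = 27.0%, Format A 20/117 = 17.1% → Format B
Finance: Format B 145/202 = 71.8%, Format A 96/145 = 66.2% → Format B
Healthcare: Format B 68/142 = 47.9%, Format A 52/129 = 40.3% → Format B
Retail: Format B 66/105 = 62.9%, Format A 115/215 = 53.5% → Format B
Overall: Format B 343/686 = 50.0%, Format A 283/606 = 46.7% → Format B
Format B wins overall and in every industry group — no reversal.

No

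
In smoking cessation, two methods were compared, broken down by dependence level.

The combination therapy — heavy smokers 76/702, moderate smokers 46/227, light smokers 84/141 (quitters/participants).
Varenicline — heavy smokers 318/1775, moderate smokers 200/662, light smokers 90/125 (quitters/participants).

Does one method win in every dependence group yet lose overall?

Heavy smokers: the combination therapy 76/702 = 10.8%, varenicline 318/1775 = 17.9% → varenicline
Moderate smokers: the combination therapy 46/227 = 20.3%, varenicline 200/662 = 30.2% → varenicline
Light smokers: the combination therapy 84/141 = 59.6%, varenicline 90/125 = 72.0% → varenicline
Overall: the combination therapy 206/1070 = 19.3%, varenicline 608/2562 = 23.7% → varenicline
Varenicline wins overall and in every dependence group — no reversal.

No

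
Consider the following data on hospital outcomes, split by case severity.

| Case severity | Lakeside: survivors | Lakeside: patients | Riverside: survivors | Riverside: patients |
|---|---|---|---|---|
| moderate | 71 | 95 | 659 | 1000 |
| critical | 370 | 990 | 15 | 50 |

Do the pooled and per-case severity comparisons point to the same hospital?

Moderate: Lakeside 71/95 = 74.7%, Riverside 659/1000 = 65.9% → Lakeside
Critical: Lakeside 370/990 = 37.4%, Riverside 15/50 = 30.0% → Lakeside
Overall: Lakeside 441/1085 = 40.6%, Riverside 674/1050 = 64.2% → Riverside
Lakeside wins each case group but Riverside wins overall — the comparison reverses. Lakeside's patients skew toward critical, which has a lower base rate.

No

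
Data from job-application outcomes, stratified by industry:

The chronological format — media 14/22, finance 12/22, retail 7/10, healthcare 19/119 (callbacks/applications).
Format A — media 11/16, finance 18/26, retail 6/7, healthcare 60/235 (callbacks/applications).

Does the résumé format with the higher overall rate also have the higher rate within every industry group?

Yes

Media: the chronological format 14/22 = 63.6%, Format A 11/16 = 68.8% → Format A
Finance: the chronological format 12/22 = 54.5%, Format A 18/26 = 69.2% → Format A
Retail: the chronological format 7/10 = 70.0%, Format A 6/7 = 85.7% → Format A
Healthcare: the chronological format 19/119 = 16.0%, Format A 60/235 = 25.5% → Format A
Overall: the chronological format 52/173 = 30.1%, Format A 95/284 = 33.5% → Format A
Format A wins overall and in every industry group — no reversal.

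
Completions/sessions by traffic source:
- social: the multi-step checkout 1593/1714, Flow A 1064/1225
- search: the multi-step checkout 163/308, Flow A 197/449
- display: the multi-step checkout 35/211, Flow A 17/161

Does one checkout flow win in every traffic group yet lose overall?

Social: the multi-step checkout 1593/1714 = 92.9%, Flow A 1064/1225 = 86.9% → the multi-step checkout
Search: the multi-step checkout 163/308 = 52.9%, Flow A 197/449 = 43.9% → the multi-step checkout
Display: the multi-step checkout 35/211 = 16.6%, Flow A 17/161 = 10.6% → the multi-step checkout
Overall: the multi-step checkout 1791/2233 = 80.2%, Flow A 1278/1835 = 69.6% → the multi-step checkout
The multi-step checkout wins overall and in every traffic group — no reversal.

No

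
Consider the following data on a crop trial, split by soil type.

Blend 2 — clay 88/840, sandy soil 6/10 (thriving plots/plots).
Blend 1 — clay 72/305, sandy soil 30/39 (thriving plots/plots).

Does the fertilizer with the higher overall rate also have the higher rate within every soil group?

Yes

Clay: Blend 2 88/840 = 10.5%, Blend 1 72/305 = 23.6% → Blend 1
Sandy soil: Blend 2 6/10 = 60.0%, Blend 1 30/39 = 76.9% → Blend 1
Overall: Blend 2 94/850 = 11.1%, Blend 1 102/344 = 29.7% → Blend 1
Blend 1 wins overall and in every soil group — no reversal.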